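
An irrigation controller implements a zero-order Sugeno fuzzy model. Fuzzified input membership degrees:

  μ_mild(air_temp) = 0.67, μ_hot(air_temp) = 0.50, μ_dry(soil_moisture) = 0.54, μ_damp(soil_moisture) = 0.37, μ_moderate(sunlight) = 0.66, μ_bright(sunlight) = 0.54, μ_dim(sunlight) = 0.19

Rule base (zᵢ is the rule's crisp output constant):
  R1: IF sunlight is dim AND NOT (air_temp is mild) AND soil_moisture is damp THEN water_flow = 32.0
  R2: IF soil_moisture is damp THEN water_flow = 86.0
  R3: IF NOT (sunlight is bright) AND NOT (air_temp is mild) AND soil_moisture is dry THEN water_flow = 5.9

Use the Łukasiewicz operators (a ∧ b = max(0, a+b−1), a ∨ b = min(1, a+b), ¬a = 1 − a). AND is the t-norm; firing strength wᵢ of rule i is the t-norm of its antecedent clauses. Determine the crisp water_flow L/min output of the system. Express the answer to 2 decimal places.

86.00

R1 (z=32.0): dim=0.19, ¬mild=1−0.67=0.33, damp=0.37; AND[max(0, a+b−1)] → w = 0.00
R2 (z=86.0): damp=0.37 → w = 0.37
R3 (z=5.9): ¬bright=1−0.54=0.46, ¬mild=1−0.67=0.33, dry=0.54; AND[max(0, a+b−1)] → w = 0.00
Weighted average = (0.00·32.0 + 0.37·86.0 + 0.00·5.9) / (0.00 + 0.37 + 0.00)
  = 31.8200 / 0.3700 = 86.00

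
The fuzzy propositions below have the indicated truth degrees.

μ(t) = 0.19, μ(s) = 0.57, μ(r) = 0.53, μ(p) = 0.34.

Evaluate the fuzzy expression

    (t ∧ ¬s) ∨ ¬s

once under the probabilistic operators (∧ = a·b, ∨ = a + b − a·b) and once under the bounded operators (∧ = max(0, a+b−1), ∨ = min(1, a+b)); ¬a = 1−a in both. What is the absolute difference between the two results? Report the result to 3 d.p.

Under probabilistic:
  ¬s = 1 − 0.5700 = 0.4300
  t ∧ ¬s = a·b on (0.1900, 0.4300) = 0.0817
  ¬s = 1 − 0.5700 = 0.4300
  (t ∧ ¬s) ∨ ¬s = a + b − a·b on (0.0817, 0.4300) = 0.4766
  → value = 0.4766
Under bounded:
  ¬s = 1 − 0.57 = 0.43
  t ∧ ¬s = max(0, a+b−1) on (0.19, 0.43) = 0.00
  ¬s = 1 − 0.57 = 0.43
  (t ∧ ¬s) ∨ ¬s = min(1, a+b) on (0.00, 0.43) = 0.43
  → value = 0.4300
|0.4766 − 0.4300| = 0.047

0.047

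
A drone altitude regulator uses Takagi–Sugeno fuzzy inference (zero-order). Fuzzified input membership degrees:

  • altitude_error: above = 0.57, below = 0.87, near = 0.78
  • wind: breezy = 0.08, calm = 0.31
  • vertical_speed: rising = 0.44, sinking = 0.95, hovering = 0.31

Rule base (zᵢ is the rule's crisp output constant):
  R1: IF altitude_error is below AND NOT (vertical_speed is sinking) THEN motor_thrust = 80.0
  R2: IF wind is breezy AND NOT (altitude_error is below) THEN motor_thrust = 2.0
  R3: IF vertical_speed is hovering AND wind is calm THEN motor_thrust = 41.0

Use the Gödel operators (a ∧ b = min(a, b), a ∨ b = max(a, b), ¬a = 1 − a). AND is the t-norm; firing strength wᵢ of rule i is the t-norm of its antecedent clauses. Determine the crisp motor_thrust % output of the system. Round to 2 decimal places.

38.34

R1 (z=80.0): below=0.87, ¬sinking=1−0.95=0.05; AND[min(a, b)] → w = 0.05
R2 (z=2.0): breezy=0.08, ¬below=1−0.87=0.13; AND[min(a, b)] → w = 0.08
R3 (z=41.0): hovering=0.31, calm=0.31; AND[min(a, b)] → w = 0.31
Weighted average = (0.05·80.0 + 0.08·2.0 + 0.31·41.0) / (0.05 + 0.08 + 0.31)
  = 16.8700 / 0.4400 = 38.34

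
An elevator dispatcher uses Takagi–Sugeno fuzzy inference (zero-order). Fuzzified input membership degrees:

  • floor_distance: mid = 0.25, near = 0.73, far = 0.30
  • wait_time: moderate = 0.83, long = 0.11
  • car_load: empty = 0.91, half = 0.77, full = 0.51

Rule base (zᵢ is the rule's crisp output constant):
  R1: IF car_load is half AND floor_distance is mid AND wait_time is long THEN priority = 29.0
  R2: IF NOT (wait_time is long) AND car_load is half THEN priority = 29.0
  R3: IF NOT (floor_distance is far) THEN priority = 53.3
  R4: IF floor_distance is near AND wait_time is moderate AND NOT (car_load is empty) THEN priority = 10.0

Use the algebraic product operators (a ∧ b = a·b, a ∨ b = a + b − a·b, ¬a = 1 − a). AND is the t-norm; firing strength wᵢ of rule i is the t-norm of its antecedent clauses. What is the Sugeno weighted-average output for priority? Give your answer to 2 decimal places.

39.93

R1 (z=29.0): half=0.77, mid=0.25, long=0.11; AND[a·b] → w = 0.0212
R2 (z=29.0): ¬long=1−0.11=0.89, half=0.77; AND[a·b] → w = 0.6853
R3 (z=53.3): ¬far=1−0.30=0.70 → w = 0.7000
R4 (z=10.0): near=0.73, moderate=0.83, ¬empty=1−0.91=0.09; AND[a·b] → w = 0.0545
Weighted average = (0.0212·29.0 + 0.6853·29.0 + 0.7000·53.3 + 0.0545·10.0) / (0.0212 + 0.6853 + 0.7000 + 0.0545)
  = 58.3431 / 1.4610 = 39.93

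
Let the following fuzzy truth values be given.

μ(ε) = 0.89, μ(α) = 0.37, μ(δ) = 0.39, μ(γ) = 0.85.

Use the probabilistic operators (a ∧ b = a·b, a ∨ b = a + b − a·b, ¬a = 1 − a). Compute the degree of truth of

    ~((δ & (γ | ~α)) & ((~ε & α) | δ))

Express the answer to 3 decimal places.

~α = 1 − 0.3700 = 0.6300
γ | ~α = a + b − a·b on (0.8500, 0.6300) = 0.9445
δ & (γ | ~α) = a·b on (0.3900, 0.9445) = 0.3684
~ε = 1 − 0.8900 = 0.1100
~ε & α = a·b on (0.1100, 0.3700) = 0.0407
(~ε & α) | δ = a + b − a·b on (0.0407, 0.3900) = 0.4148
(δ & (γ | ~α)) & ((~ε & α) | δ) = a·b on (0.3684, 0.4148) = 0.1528
~((δ & (γ | ~α)) & ((~ε & α) | δ)) = 1 − 0.1528 = 0.8472

0.847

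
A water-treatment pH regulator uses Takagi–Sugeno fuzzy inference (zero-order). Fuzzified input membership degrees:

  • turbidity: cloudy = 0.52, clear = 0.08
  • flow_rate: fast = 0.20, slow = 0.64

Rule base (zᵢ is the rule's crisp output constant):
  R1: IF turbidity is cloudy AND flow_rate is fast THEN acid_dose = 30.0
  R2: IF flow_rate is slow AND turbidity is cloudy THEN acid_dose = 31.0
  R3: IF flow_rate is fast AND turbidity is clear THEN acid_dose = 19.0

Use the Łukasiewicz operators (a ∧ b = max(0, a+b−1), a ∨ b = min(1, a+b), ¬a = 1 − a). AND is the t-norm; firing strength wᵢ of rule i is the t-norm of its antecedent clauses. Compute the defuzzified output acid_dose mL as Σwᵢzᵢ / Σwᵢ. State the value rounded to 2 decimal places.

R1 (z=30.0): cloudy=0.52, fast=0.20; AND[max(0, a+b−1)] → w = 0.00
R2 (z=31.0): slow=0.64, cloudy=0.52; AND[max(0, a+b−1)] → w = 0.16
R3 (z=19.0): fast=0.20, clear=0.08; AND[max(0, a+b−1)] → w = 0.00
Weighted average = (0.00·30.0 + 0.16·31.0 + 0.00·19.0) / (0.00 + 0.16 + 0.00)
  = 4.9600 / 0.1600 = 31.00

31.00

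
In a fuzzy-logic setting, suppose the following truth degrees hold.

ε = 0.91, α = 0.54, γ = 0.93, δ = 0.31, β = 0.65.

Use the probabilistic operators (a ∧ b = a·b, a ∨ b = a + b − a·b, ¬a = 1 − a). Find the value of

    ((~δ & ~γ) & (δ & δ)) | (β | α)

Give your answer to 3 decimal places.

0.840

~δ = 1 − 0.3100 = 0.6900
~γ = 1 − 0.9300 = 0.0700
~δ & ~γ = a·b on (0.6900, 0.0700) = 0.0483
δ & δ = a·b on (0.3100, 0.3100) = 0.0961
(~δ & ~γ) & (δ & δ) = a·b on (0.0483, 0.0961) = 0.0046
β | α = a + b − a·b on (0.6500, 0.5400) = 0.8390
((~δ & ~γ) & (δ & δ)) | (β | α) = a + b − a·b on (0.0046, 0.8390) = 0.8397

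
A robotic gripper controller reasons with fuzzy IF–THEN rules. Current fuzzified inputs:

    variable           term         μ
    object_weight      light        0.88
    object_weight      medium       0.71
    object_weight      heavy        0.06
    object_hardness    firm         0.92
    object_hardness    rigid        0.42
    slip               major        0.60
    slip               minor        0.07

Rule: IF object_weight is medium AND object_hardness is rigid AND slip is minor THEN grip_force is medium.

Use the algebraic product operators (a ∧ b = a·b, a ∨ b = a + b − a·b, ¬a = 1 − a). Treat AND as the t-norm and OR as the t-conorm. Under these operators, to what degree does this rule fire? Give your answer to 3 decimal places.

firing strength: medium=0.71, rigid=0.42, minor=0.07; AND[a·b] → w = 0.0209

0.021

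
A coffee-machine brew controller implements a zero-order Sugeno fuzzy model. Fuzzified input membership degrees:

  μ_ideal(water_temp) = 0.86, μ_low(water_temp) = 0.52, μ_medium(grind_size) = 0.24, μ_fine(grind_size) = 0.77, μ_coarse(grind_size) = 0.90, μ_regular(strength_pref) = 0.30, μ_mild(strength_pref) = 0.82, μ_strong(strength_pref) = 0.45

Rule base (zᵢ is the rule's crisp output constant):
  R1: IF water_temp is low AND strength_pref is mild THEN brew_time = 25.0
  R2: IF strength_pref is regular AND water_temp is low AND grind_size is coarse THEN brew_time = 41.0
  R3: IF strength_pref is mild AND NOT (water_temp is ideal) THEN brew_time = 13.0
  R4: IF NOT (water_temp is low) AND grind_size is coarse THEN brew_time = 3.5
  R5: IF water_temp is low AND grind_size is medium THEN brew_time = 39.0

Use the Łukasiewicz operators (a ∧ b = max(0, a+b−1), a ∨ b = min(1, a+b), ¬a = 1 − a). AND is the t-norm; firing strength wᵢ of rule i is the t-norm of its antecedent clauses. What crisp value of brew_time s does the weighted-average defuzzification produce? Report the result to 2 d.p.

R1 (z=25.0): low=0.52, mild=0.82; AND[max(0, a+b−1)] → w = 0.34
R2 (z=41.0): regular=0.30, low=0.52, coarse=0.90; AND[max(0, a+b−1)] → w = 0.00
R3 (z=13.0): mild=0.82, ¬ideal=1−0.86=0.14; AND[max(0, a+b−1)] → w = 0.00
R4 (z=3.5): ¬low=1−0.52=0.48, coarse=0.90; AND[max(0, a+b−1)] → w = 0.38
R5 (z=39.0): low=0.52, medium=0.24; AND[max(0, a+b−1)] → w = 0.00
Weighted average = (0.34·25.0 + 0.00·41.0 + 0.00·13.0 + 0.38·3.5 + 0.00·39.0) / (0.34 + 0.00 + 0.00 + 0.38 + 0.00)
  = 9.8300 / 0.7200 = 13.65

13.65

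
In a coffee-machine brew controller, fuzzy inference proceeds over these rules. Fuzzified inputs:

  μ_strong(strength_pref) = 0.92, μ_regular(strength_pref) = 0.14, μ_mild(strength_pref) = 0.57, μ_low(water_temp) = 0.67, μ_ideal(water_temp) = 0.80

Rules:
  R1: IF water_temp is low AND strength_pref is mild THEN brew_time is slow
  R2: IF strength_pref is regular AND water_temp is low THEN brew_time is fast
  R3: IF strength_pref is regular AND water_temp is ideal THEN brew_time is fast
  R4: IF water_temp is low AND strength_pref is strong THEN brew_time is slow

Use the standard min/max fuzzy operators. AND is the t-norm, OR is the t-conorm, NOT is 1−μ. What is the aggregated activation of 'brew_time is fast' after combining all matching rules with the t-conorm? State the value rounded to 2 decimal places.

R1: low=0.67, mild=0.57; AND[min(a, b)] → w = 0.57
R2: regular=0.14, low=0.67; AND[min(a, b)] → w = 0.14
R3: regular=0.14, ideal=0.80; AND[min(a, b)] → w = 0.14
R4: low=0.67, strong=0.92; AND[min(a, b)] → w = 0.67
Rules with consequent 'fast': {R2, R3} → strengths 0.14, 0.14
Aggregate via t-conorm [max(a, b)]: 0.14

0.14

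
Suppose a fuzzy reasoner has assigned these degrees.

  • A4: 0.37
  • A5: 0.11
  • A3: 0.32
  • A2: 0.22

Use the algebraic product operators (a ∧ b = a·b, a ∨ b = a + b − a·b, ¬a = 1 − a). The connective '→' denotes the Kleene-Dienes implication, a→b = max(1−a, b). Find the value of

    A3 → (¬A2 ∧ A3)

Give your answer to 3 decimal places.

0.680

¬A2 = 1 − 0.2200 = 0.7800
¬A2 ∧ A3 = a·b on (0.7800, 0.3200) = 0.2496
A3 → (¬A2 ∧ A3)  [Kleene-Dienes: max(1−a, b)] with a=0.3200, b=0.2496 → 0.6800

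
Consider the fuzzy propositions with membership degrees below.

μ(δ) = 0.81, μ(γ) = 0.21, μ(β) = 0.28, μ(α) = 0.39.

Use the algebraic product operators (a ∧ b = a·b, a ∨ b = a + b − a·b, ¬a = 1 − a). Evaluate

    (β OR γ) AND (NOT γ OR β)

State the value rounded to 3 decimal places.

β OR γ = a + b − a·b on (0.2800, 0.2100) = 0.4312
NOT γ = 1 − 0.2100 = 0.7900
NOT γ OR β = a + b − a·b on (0.7900, 0.2800) = 0.8488
(β OR γ) AND (NOT γ OR β) = a·b on (0.4312, 0.8488) = 0.3660

0.366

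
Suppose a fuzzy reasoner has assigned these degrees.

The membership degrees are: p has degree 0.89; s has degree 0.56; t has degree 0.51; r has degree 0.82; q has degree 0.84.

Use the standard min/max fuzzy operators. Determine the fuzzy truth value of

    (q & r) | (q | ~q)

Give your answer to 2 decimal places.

q & r = min(a, b) on (0.84, 0.82) = 0.82
~q = 1 − 0.84 = 0.16
q | ~q = max(a, b) on (0.84, 0.16) = 0.84
(q & r) | (q | ~q) = max(a, b) on (0.82, 0.84) = 0.84

0.84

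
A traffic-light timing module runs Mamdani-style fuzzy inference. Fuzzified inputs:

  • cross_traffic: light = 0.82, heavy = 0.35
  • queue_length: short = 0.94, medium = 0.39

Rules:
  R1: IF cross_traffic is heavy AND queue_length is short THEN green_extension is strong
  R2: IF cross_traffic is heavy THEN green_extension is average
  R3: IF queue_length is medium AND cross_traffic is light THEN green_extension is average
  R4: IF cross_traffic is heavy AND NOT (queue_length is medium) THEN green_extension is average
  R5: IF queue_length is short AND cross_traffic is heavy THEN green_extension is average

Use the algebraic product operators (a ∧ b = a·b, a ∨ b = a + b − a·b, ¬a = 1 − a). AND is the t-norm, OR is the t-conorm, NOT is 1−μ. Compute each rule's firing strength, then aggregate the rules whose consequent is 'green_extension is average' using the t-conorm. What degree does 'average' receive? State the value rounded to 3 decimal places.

0.767

R1: heavy=0.35, short=0.94; AND[a·b] → w = 0.3290
R2: heavy=0.35 → w = 0.3500
R3: medium=0.39, light=0.82; AND[a·b] → w = 0.3198
R4: heavy=0.35, ¬medium=1−0.39=0.61; AND[a·b] → w = 0.2135
R5: short=0.94, heavy=0.35; AND[a·b] → w = 0.3290
Rules with consequent 'average': {R2, R3, R4, R5} → strengths 0.3500, 0.3198, 0.2135, 0.3290
Aggregate via t-conorm [a + b − a·b]: 0.7667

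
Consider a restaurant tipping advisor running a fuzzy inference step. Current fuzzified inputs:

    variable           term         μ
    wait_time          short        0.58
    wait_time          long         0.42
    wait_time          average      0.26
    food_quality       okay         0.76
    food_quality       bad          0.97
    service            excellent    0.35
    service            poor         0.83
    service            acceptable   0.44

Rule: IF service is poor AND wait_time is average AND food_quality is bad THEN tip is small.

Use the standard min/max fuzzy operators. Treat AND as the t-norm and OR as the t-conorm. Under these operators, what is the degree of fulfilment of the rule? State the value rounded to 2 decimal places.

firing strength: poor=0.83, average=0.26, bad=0.97; AND[min(a, b)] → w = 0.26

0.26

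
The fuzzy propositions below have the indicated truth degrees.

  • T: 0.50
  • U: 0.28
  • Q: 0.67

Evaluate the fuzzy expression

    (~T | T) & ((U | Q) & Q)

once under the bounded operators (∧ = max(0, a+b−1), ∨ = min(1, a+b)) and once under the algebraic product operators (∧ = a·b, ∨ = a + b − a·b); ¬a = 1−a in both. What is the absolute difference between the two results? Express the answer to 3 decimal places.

Under bounded:
  ~T = 1 − 0.50 = 0.50
  ~T | T = min(1, a+b) on (0.50, 0.50) = 1.00
  U | Q = min(1, a+b) on (0.28, 0.67) = 0.95
  (U | Q) & Q = max(0, a+b−1) on (0.95, 0.67) = 0.62
  (~T | T) & ((U | Q) & Q) = max(0, a+b−1) on (1.00, 0.62) = 0.62
  → value = 0.6200
Under algebraic product:
  ~T = 1 − 0.5000 = 0.5000
  ~T | T = a + b − a·b on (0.5000, 0.5000) = 0.7500
  U | Q = a + b − a·b on (0.2800, 0.6700) = 0.7624
  (U | Q) & Q = a·b on (0.7624, 0.6700) = 0.5108
  (~T | T) & ((U | Q) & Q) = a·b on (0.7500, 0.5108) = 0.3831
  → value = 0.3831
|0.6200 − 0.3831| = 0.237

0.237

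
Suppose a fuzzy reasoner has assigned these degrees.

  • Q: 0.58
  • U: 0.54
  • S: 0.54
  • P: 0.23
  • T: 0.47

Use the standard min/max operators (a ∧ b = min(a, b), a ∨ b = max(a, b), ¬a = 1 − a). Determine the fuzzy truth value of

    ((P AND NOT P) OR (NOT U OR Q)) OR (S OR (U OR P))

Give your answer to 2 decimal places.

NOT P = 1 − 0.23 = 0.77
P AND NOT P = min(a, b) on (0.23, 0.77) = 0.23
NOT U = 1 − 0.54 = 0.46
NOT U OR Q = max(a, b) on (0.46, 0.58) = 0.58
(P AND NOT P) OR (NOT U OR Q) = max(a, b) on (0.23, 0.58) = 0.58
U OR P = max(a, b) on (0.54, 0.23) = 0.54
S OR (U OR P) = max(a, b) on (0.54, 0.54) = 0.54
((P AND NOT P) OR (NOT U OR Q)) OR (S OR (U OR P)) = max(a, b) on (0.58, 0.54) = 0.58

0.58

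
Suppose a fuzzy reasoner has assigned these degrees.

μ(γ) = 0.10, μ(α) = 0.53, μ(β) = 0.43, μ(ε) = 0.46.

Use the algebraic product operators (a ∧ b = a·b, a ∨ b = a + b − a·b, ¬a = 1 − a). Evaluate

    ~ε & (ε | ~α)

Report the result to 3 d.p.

0.385

~ε = 1 − 0.4600 = 0.5400
~α = 1 − 0.5300 = 0.4700
ε | ~α = a + b − a·b on (0.4600, 0.4700) = 0.7138
~ε & (ε | ~α) = a·b on (0.5400, 0.7138) = 0.3855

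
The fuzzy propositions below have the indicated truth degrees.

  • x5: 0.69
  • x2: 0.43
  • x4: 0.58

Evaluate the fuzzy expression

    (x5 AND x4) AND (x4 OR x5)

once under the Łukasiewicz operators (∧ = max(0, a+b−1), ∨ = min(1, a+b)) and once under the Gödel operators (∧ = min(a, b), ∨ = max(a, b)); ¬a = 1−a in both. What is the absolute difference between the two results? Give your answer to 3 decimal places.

0.310

Under Łukasiewicz:
  x5 AND x4 = max(0, a+b−1) on (0.69, 0.58) = 0.27
  x4 OR x5 = min(1, a+b) on (0.58, 0.69) = 1.00
  (x5 AND x4) AND (x4 OR x5) = max(0, a+b−1) on (0.27, 1.00) = 0.27
  → value = 0.2700
Under Gödel:
  x5 AND x4 = min(a, b) on (0.69, 0.58) = 0.58
  x4 OR x5 = max(a, b) on (0.58, 0.69) = 0.69
  (x5 AND x4) AND (x4 OR x5) = min(a, b) on (0.58, 0.69) = 0.58
  → value = 0.5800
|0.2700 − 0.5800| = 0.310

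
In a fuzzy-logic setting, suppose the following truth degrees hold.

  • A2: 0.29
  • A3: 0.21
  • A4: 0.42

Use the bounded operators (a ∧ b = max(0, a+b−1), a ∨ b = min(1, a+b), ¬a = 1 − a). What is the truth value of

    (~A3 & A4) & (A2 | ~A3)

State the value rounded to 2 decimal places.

~A3 = 1 − 0.21 = 0.79
~A3 & A4 = max(0, a+b−1) on (0.79, 0.42) = 0.21
~A3 = 1 − 0.21 = 0.79
A2 | ~A3 = min(1, a+b) on (0.29, 0.79) = 1.00
(~A3 & A4) & (A2 | ~A3) = max(0, a+b−1) on (0.21, 1.00) = 0.21

0.21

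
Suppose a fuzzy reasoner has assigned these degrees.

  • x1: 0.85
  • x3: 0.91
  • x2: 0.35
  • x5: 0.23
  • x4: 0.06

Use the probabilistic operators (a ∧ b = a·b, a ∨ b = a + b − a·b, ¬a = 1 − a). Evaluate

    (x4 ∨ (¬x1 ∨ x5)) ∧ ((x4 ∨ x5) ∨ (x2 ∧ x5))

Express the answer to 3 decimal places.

0.129

¬x1 = 1 − 0.8500 = 0.1500
¬x1 ∨ x5 = a + b − a·b on (0.1500, 0.2300) = 0.3455
x4 ∨ (¬x1 ∨ x5) = a + b − a·b on (0.0600, 0.3455) = 0.3848
x4 ∨ x5 = a + b − a·b on (0.0600, 0.2300) = 0.2762
x2 ∧ x5 = a·b on (0.3500, 0.2300) = 0.0805
(x4 ∨ x5) ∨ (x2 ∧ x5) = a + b − a·b on (0.2762, 0.0805) = 0.3345
(x4 ∨ (¬x1 ∨ x5)) ∧ ((x4 ∨ x5) ∨ (x2 ∧ x5)) = a·b on (0.3848, 0.3345) = 0.1287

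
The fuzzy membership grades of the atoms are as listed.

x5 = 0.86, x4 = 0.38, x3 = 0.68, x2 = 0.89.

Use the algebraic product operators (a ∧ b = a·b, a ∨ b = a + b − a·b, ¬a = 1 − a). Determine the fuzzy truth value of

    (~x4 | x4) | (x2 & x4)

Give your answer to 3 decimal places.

~x4 = 1 − 0.3800 = 0.6200
~x4 | x4 = a + b − a·b on (0.6200, 0.3800) = 0.7644
x2 & x4 = a·b on (0.8900, 0.3800) = 0.3382
(~x4 | x4) | (x2 & x4) = a + b − a·b on (0.7644, 0.3382) = 0.8441

0.844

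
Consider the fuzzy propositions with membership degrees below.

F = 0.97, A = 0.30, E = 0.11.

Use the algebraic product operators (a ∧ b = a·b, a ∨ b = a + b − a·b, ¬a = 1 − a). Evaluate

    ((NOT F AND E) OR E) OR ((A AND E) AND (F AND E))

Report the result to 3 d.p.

NOT F = 1 − 0.9700 = 0.0300
NOT F AND E = a·b on (0.0300, 0.1100) = 0.0033
(NOT F AND E) OR E = a + b − a·b on (0.0033, 0.1100) = 0.1129
A AND E = a·b on (0.3000, 0.1100) = 0.0330
F AND E = a·b on (0.9700, 0.1100) = 0.1067
(A AND E) AND (F AND E) = a·b on (0.0330, 0.1067) = 0.0035
((NOT F AND E) OR E) OR ((A AND E) AND (F AND E)) = a + b − a·b on (0.1129, 0.0035) = 0.1161

0.116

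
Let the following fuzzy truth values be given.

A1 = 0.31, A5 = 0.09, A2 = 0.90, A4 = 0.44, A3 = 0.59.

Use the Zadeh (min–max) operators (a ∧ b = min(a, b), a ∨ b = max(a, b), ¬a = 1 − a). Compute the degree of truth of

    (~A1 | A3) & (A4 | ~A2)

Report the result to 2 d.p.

0.44

~A1 = 1 − 0.31 = 0.69
~A1 | A3 = max(a, b) on (0.69, 0.59) = 0.69
~A2 = 1 − 0.90 = 0.10
A4 | ~A2 = max(a, b) on (0.44, 0.10) = 0.44
(~A1 | A3) & (A4 | ~A2) = min(a, b) on (0.69, 0.44) = 0.44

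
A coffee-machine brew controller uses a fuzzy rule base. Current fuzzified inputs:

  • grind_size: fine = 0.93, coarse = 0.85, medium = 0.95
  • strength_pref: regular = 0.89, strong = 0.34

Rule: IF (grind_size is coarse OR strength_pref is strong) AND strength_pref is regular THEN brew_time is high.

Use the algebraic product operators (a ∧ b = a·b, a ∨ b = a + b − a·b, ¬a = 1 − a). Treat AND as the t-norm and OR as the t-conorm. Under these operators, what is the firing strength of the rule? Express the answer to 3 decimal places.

0.802

firing strength: (coarse=0.85 OR strong=0.34) = 0.9010; AND[a·b] with regular=0.89 → w = 0.8019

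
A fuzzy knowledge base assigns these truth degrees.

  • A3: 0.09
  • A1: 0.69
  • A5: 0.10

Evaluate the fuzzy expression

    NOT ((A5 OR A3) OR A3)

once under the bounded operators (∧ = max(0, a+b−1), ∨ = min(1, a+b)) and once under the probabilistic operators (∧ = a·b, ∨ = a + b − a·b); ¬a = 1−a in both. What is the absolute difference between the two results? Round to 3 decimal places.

0.025

Under bounded:
  A5 OR A3 = min(1, a+b) on (0.10, 0.09) = 0.19
  (A5 OR A3) OR A3 = min(1, a+b) on (0.19, 0.09) = 0.28
  NOT ((A5 OR A3) OR A3) = 1 − 0.28 = 0.72
  → value = 0.7200
Under probabilistic:
  A5 OR A3 = a + b − a·b on (0.1000, 0.0900) = 0.1810
  (A5 OR A3) OR A3 = a + b − a·b on (0.1810, 0.0900) = 0.2547
  NOT ((A5 OR A3) OR A3) = 1 − 0.2547 = 0.7453
  → value = 0.7453
|0.7200 − 0.7453| = 0.025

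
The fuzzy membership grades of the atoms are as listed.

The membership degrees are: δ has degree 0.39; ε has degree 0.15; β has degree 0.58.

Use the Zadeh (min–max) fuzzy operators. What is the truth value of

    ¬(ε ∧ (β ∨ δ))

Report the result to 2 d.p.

β ∨ δ = max(a, b) on (0.58, 0.39) = 0.58
ε ∧ (β ∨ δ) = min(a, b) on (0.15, 0.58) = 0.15
¬(ε ∧ (β ∨ δ)) = 1 − 0.15 = 0.85

0.85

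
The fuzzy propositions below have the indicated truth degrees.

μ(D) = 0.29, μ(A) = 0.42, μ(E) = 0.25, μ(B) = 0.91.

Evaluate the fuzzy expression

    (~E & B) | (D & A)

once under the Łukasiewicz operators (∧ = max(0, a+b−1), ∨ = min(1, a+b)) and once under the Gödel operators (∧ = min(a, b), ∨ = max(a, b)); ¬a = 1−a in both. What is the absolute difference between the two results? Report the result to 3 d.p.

Under Łukasiewicz:
  ~E = 1 − 0.25 = 0.75
  ~E & B = max(0, a+b−1) on (0.75, 0.91) = 0.66
  D & A = max(0, a+b−1) on (0.29, 0.42) = 0.00
  (~E & B) | (D & A) = min(1, a+b) on (0.66, 0.00) = 0.66
  → value = 0.6600
Under Gödel:
  ~E = 1 − 0.25 = 0.75
  ~E & B = min(a, b) on (0.75, 0.91) = 0.75
  D & A = min(a, b) on (0.29, 0.42) = 0.29
  (~E & B) | (D & A) = max(a, b) on (0.75, 0.29) = 0.75
  → value = 0.7500
|0.6600 − 0.7500| = 0.090

0.090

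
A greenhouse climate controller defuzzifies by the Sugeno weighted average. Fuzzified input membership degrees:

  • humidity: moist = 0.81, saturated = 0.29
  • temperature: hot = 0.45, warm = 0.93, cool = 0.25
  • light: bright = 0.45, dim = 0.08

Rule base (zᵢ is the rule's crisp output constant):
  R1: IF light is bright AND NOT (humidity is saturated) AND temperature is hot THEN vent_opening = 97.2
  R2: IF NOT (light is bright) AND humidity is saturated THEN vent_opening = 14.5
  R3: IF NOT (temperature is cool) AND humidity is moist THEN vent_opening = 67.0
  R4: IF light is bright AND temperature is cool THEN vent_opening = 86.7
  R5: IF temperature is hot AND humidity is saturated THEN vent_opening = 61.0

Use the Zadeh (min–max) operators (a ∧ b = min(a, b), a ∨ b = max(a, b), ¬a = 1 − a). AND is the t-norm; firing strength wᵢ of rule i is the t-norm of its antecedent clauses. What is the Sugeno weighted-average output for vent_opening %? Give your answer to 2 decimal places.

67.76

R1 (z=97.2): bright=0.45, ¬saturated=1−0.29=0.71, hot=0.45; AND[min(a, b)] → w = 0.45
R2 (z=14.5): ¬bright=1−0.45=0.55, saturated=0.29; AND[min(a, b)] → w = 0.29
R3 (z=67.0): ¬cool=1−0.25=0.75, moist=0.81; AND[min(a, b)] → w = 0.75
R4 (z=86.7): bright=0.45, cool=0.25; AND[min(a, b)] → w = 0.25
R5 (z=61.0): hot=0.45, saturated=0.29; AND[min(a, b)] → w = 0.29
Weighted average = (0.45·97.2 + 0.29·14.5 + 0.75·67.0 + 0.25·86.7 + 0.29·61.0) / (0.45 + 0.29 + 0.75 + 0.25 + 0.29)
  = 137.5600 / 2.0300 = 67.76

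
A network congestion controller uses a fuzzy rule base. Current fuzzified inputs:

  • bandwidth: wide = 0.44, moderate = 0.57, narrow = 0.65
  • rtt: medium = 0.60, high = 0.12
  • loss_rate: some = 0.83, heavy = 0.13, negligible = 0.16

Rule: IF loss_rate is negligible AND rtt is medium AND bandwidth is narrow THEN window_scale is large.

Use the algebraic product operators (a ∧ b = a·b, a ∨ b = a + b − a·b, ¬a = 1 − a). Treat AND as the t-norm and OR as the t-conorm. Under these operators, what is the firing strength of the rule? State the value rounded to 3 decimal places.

firing strength: negligible=0.16, medium=0.60, narrow=0.65; AND[a·b] → w = 0.0624

0.062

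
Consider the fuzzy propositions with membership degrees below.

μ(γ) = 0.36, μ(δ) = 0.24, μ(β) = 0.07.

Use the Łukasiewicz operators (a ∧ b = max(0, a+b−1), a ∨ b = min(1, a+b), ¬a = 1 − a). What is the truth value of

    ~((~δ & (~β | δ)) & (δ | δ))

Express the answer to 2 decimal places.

~δ = 1 − 0.24 = 0.76
~β = 1 − 0.07 = 0.93
~β | δ = min(1, a+b) on (0.93, 0.24) = 1.00
~δ & (~β | δ) = max(0, a+b−1) on (0.76, 1.00) = 0.76
δ | δ = min(1, a+b) on (0.24, 0.24) = 0.48
(~δ & (~β | δ)) & (δ | δ) = max(0, a+b−1) on (0.76, 0.48) = 0.24
~((~δ & (~β | δ)) & (δ | δ)) = 1 − 0.24 = 0.76

0.76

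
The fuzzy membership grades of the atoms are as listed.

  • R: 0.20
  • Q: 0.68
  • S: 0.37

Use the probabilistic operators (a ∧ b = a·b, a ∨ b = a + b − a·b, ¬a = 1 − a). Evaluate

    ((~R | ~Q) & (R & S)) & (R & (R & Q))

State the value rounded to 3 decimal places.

~R = 1 − 0.2000 = 0.8000
~Q = 1 − 0.6800 = 0.3200
~R | ~Q = a + b − a·b on (0.8000, 0.3200) = 0.8640
R & S = a·b on (0.2000, 0.3700) = 0.0740
(~R | ~Q) & (R & S) = a·b on (0.8640, 0.0740) = 0.0639
R & Q = a·b on (0.2000, 0.6800) = 0.1360
R & (R & Q) = a·b on (0.2000, 0.1360) = 0.0272
((~R | ~Q) & (R & S)) & (R & (R & Q)) = a·b on (0.0639, 0.0272) = 0.0017

0.002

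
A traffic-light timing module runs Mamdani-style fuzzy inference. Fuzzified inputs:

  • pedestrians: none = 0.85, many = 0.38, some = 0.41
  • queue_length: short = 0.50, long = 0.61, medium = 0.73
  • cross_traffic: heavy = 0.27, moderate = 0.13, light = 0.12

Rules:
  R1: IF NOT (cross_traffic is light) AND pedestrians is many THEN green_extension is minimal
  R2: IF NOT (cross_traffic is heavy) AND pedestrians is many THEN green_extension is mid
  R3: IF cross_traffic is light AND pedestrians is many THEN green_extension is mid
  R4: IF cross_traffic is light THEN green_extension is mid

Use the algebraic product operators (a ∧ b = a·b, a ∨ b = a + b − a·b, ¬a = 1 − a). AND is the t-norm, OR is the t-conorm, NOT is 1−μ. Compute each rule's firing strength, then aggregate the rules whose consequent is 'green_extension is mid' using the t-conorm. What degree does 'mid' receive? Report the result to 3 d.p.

R1: ¬light=1−0.12=0.88, many=0.38; AND[a·b] → w = 0.3344
R2: ¬heavy=1−0.27=0.73, many=0.38; AND[a·b] → w = 0.2774
R3: light=0.12, many=0.38; AND[a·b] → w = 0.0456
R4: light=0.12 → w = 0.1200
Rules with consequent 'mid': {R2, R3, R4} → strengths 0.2774, 0.0456, 0.1200
Aggregate via t-conorm [a + b − a·b]: 0.3931

0.393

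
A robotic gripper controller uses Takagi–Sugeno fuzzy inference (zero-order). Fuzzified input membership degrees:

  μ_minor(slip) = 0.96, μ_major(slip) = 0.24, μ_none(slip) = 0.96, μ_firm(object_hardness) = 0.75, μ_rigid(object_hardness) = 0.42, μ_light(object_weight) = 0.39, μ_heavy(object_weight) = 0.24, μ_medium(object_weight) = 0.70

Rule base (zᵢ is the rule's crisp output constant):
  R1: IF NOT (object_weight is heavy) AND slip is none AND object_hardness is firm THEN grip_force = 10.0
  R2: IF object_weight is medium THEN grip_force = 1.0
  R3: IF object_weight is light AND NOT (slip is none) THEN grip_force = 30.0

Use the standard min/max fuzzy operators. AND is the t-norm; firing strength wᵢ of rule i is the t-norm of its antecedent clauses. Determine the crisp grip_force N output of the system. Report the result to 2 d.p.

6.31

R1 (z=10.0): ¬heavy=1−0.24=0.76, none=0.96, firm=0.75; AND[min(a, b)] → w = 0.75
R2 (z=1.0): medium=0.70 → w = 0.70
R3 (z=30.0): light=0.39, ¬none=1−0.96=0.04; AND[min(a, b)] → w = 0.04
Weighted average = (0.75·10.0 + 0.70·1.0 + 0.04·30.0) / (0.75 + 0.70 + 0.04)
  = 9.4000 / 1.4900 = 6.31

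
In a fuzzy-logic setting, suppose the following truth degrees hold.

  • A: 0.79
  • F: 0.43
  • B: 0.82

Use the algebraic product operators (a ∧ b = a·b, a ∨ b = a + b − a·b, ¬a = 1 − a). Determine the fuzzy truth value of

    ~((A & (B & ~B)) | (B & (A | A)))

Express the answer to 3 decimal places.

0.191

~B = 1 − 0.8200 = 0.1800
B & ~B = a·b on (0.8200, 0.1800) = 0.1476
A & (B & ~B) = a·b on (0.7900, 0.1476) = 0.1166
A | A = a + b − a·b on (0.7900, 0.7900) = 0.9559
B & (A | A) = a·b on (0.8200, 0.9559) = 0.7838
(A & (B & ~B)) | (B & (A | A)) = a + b − a·b on (0.1166, 0.7838) = 0.8090
~((A & (B & ~B)) | (B & (A | A))) = 1 − 0.8090 = 0.1910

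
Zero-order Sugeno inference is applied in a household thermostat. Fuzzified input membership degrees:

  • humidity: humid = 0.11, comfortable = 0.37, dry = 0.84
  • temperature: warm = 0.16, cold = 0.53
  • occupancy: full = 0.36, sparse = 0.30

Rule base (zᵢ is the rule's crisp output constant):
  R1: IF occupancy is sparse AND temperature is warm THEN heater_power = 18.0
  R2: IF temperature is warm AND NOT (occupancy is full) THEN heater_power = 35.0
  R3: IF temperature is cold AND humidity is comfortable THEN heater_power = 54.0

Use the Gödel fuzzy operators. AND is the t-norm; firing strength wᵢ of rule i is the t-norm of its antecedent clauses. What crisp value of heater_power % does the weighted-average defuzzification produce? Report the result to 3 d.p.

41.246

R1 (z=18.0): sparse=0.30, warm=0.16; AND[min(a, b)] → w = 0.16
R2 (z=35.0): warm=0.16, ¬full=1−0.36=0.64; AND[min(a, b)] → w = 0.16
R3 (z=54.0): cold=0.53, comfortable=0.37; AND[min(a, b)] → w = 0.37
Weighted average = (0.16·18.0 + 0.16·35.0 + 0.37·54.0) / (0.16 + 0.16 + 0.37)
  = 28.4600 / 0.6900 = 41.246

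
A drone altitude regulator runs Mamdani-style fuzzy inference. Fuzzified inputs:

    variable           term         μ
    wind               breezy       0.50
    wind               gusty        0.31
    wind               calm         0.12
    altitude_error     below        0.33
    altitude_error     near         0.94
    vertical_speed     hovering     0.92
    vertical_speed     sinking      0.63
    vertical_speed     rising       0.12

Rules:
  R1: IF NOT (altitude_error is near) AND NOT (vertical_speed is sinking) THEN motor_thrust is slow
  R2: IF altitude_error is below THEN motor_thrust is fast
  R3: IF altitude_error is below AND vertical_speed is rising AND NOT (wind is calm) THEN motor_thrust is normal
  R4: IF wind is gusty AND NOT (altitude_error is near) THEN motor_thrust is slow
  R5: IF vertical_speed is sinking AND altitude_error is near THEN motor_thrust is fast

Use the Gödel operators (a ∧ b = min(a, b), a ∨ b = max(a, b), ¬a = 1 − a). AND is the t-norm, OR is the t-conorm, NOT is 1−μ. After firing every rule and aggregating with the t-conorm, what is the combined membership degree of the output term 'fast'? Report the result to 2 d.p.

0.63

R1: ¬near=1−0.94=0.06, ¬sinking=1−0.63=0.37; AND[min(a, b)] → w = 0.06
R2: below=0.33 → w = 0.33
R3: below=0.33, rising=0.12, ¬calm=1−0.12=0.88; AND[min(a, b)] → w = 0.12
R4: gusty=0.31, ¬near=1−0.94=0.06; AND[min(a, b)] → w = 0.06
R5: sinking=0.63, near=0.94; AND[min(a, b)] → w = 0.63
Rules with consequent 'fast': {R2, R5} → strengths 0.33, 0.63
Aggregate via t-conorm [max(a, b)]: 0.63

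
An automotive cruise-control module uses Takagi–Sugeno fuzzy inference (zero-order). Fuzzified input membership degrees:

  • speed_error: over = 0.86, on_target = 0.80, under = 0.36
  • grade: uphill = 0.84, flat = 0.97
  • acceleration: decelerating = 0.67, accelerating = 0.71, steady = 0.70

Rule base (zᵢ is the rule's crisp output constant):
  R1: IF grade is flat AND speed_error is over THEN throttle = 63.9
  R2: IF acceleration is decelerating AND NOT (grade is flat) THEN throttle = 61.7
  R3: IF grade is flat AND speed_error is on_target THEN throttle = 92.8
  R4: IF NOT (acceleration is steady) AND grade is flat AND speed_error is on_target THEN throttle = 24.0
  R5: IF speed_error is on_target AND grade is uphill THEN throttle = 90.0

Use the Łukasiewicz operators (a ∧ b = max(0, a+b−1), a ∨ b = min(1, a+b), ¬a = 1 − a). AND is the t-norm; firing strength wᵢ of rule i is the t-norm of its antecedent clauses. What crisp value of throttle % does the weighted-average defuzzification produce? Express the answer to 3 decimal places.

79.555

R1 (z=63.9): flat=0.97, over=0.86; AND[max(0, a+b−1)] → w = 0.83
R2 (z=61.7): decelerating=0.67, ¬flat=1−0.97=0.03; AND[max(0, a+b−1)] → w = 0.00
R3 (z=92.8): flat=0.97, on_target=0.80; AND[max(0, a+b−1)] → w = 0.77
R4 (z=24.0): ¬steady=1−0.70=0.30, flat=0.97, on_target=0.80; AND[max(0, a+b−1)] → w = 0.07
R5 (z=90.0): on_target=0.80, uphill=0.84; AND[max(0, a+b−1)] → w = 0.64
Weighted average = (0.83·63.9 + 0.00·61.7 + 0.77·92.8 + 0.07·24.0 + 0.64·90.0) / (0.83 + 0.00 + 0.77 + 0.07 + 0.64)
  = 183.7730 / 2.3100 = 79.555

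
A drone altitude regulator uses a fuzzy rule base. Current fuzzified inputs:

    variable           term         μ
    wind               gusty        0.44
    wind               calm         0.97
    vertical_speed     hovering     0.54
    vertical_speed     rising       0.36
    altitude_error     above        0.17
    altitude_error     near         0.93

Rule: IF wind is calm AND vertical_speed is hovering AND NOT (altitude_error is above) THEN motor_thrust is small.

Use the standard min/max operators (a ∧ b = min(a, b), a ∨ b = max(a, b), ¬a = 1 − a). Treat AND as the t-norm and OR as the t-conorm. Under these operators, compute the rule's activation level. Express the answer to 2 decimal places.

firing strength: calm=0.97, hovering=0.54, ¬above=1−0.17=0.83; AND[min(a, b)] → w = 0.54

0.54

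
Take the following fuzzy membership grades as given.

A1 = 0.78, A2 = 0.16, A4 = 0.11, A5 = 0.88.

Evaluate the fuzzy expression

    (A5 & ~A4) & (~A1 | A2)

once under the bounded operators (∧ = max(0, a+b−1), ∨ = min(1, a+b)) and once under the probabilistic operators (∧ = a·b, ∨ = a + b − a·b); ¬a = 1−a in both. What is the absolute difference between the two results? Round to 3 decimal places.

Under bounded:
  ~A4 = 1 − 0.11 = 0.89
  A5 & ~A4 = max(0, a+b−1) on (0.88, 0.89) = 0.77
  ~A1 = 1 − 0.78 = 0.22
  ~A1 | A2 = min(1, a+b) on (0.22, 0.16) = 0.38
  (A5 & ~A4) & (~A1 | A2) = max(0, a+b−1) on (0.77, 0.38) = 0.15
  → value = 0.1500
Under probabilistic:
  ~A4 = 1 − 0.1100 = 0.8900
  A5 & ~A4 = a·b on (0.8800, 0.8900) = 0.7832
  ~A1 = 1 − 0.7800 = 0.2200
  ~A1 | A2 = a + b − a·b on (0.2200, 0.1600) = 0.3448
  (A5 & ~A4) & (~A1 | A2) = a·b on (0.7832, 0.3448) = 0.2700
  → value = 0.2700
|0.1500 − 0.2700| = 0.120

0.120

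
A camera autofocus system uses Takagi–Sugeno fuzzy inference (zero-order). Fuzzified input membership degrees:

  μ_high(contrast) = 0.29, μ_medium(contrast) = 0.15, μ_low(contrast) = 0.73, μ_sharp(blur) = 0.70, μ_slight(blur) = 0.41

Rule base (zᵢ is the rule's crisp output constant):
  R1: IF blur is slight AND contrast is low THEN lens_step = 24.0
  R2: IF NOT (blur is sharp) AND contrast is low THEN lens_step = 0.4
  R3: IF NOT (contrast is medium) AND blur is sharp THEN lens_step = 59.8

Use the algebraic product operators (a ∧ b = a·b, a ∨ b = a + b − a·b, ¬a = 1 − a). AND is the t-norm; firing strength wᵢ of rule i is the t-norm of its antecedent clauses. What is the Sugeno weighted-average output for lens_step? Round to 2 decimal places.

R1 (z=24.0): slight=0.41, low=0.73; AND[a·b] → w = 0.2993
R2 (z=0.4): ¬sharp=1−0.70=0.30, low=0.73; AND[a·b] → w = 0.2190
R3 (z=59.8): ¬medium=1−0.15=0.85, sharp=0.70; AND[a·b] → w = 0.5950
Weighted average = (0.2993·24.0 + 0.2190·0.4 + 0.5950·59.8) / (0.2993 + 0.2190 + 0.5950)
  = 42.8518 / 1.1133 = 38.49

38.49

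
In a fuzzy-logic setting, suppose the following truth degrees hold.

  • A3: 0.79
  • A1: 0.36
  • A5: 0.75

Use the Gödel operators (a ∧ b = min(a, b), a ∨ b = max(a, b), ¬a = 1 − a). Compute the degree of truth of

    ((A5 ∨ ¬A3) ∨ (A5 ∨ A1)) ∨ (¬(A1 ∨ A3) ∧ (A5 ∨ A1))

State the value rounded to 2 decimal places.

0.75

¬A3 = 1 − 0.79 = 0.21
A5 ∨ ¬A3 = max(a, b) on (0.75, 0.21) = 0.75
A5 ∨ A1 = max(a, b) on (0.75, 0.36) = 0.75
(A5 ∨ ¬A3) ∨ (A5 ∨ A1) = max(a, b) on (0.75, 0.75) = 0.75
A1 ∨ A3 = max(a, b) on (0.36, 0.79) = 0.79
¬(A1 ∨ A3) = 1 − 0.79 = 0.21
A5 ∨ A1 = max(a, b) on (0.75, 0.36) = 0.75
¬(A1 ∨ A3) ∧ (A5 ∨ A1) = min(a, b) on (0.21, 0.75) = 0.21
((A5 ∨ ¬A3) ∨ (A5 ∨ A1)) ∨ (¬(A1 ∨ A3) ∧ (A5 ∨ A1)) = max(a, b) on (0.75, 0.21) = 0.75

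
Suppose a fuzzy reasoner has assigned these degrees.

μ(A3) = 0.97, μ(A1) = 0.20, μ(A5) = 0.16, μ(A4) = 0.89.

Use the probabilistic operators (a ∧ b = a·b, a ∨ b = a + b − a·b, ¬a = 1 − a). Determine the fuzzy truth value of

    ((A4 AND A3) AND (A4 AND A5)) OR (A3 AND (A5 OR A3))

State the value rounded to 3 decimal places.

0.952

A4 AND A3 = a·b on (0.8900, 0.9700) = 0.8633
A4 AND A5 = a·b on (0.8900, 0.1600) = 0.1424
(A4 AND A3) AND (A4 AND A5) = a·b on (0.8633, 0.1424) = 0.1229
A5 OR A3 = a + b − a·b on (0.1600, 0.9700) = 0.9748
A3 AND (A5 OR A3) = a·b on (0.9700, 0.9748) = 0.9456
((A4 AND A3) AND (A4 AND A5)) OR (A3 AND (A5 OR A3)) = a + b − a·b on (0.1229, 0.9456) = 0.9522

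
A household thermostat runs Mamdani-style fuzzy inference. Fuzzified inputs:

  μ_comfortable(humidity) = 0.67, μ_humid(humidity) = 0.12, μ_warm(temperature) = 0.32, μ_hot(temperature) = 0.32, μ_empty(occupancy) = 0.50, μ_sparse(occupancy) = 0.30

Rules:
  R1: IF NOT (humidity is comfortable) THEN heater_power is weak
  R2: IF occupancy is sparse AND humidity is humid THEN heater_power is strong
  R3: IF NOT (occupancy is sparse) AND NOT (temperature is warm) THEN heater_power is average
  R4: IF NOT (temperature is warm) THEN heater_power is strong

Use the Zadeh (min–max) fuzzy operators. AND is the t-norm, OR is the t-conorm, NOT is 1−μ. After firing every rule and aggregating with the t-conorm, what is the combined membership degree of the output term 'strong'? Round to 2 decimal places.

R1: ¬comfortable=1−0.67=0.33 → w = 0.33
R2: sparse=0.30, humid=0.12; AND[min(a, b)] → w = 0.12
R3: ¬sparse=1−0.30=0.70, ¬warm=1−0.32=0.68; AND[min(a, b)] → w = 0.68
R4: ¬warm=1−0.32=0.68 → w = 0.68
Rules with consequent 'strong': {R2, R4} → strengths 0.12, 0.68
Aggregate via t-conorm [max(a, b)]: 0.68

0.68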